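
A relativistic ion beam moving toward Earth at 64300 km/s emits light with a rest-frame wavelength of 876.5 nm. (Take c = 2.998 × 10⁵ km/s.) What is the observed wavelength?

β = v/c = 64300/299800 = 0.2145.
Relativistic Doppler for wavelength: λ' = λ₀ · √((1 − β)/(1 + β)).
λ' = 876.5 × √(0.7855/1.2145) = 876.5 × 0.80424 ≈ 704.9 nm.

704.9 nm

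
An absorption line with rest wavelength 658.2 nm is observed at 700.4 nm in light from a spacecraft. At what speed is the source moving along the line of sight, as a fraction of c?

λ'/λ₀ = 1.0641 > 1 (redshift), so the source is receding.
λ'/λ₀ = √((1 + β)/(1 − β)) for a receding source ⇒ β = (r² − 1)/(r² + 1) with r = λ'/λ₀.
β = (1.1323 − 1)/(1.1323 + 1) ≈ 0.062.

0.062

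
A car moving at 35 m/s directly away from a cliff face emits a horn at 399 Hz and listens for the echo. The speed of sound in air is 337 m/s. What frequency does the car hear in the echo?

The cliff face receives the sound from a moving source: f₁ = f₀ · v/(v + v_e) = 399 × 337/372 ≈ 361 Hz.
On the return leg the car is a moving observer: f₂ = f₁ · (v − v_e)/v = 361 × 302/337 ≈ 324 Hz.

324 Hz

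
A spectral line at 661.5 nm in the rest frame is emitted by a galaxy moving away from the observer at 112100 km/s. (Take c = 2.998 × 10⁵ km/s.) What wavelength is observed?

β = v/c = 112100/299800 = 0.3739.
Relativistic Doppler for wavelength: λ' = λ₀ · √((1 + β)/(1 − β)).
λ' = 661.5 × √(1.3739/0.6261) = 661.5 × 1.48137 ≈ 979.9 nm.

979.9 nm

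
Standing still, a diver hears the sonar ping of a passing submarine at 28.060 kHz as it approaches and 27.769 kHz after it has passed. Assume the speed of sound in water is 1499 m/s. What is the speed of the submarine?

f₁/f₂ = (v + v_s)/(v − v_s), so v_s = v · (f₁ − f₂)/(f₁ + f₂).
v_s = 1499 × (28.060 − 27.769)/(28.060 + 27.769) = 1499 × 0.291/55.829 ≈ 7.8 m/s.

7.8 m/s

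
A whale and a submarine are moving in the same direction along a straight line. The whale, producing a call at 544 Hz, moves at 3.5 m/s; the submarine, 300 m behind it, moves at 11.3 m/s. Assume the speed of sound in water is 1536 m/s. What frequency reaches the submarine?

547 Hz

The submarine is behind, so the whale is moving away from it while the submarine is moving toward the whale.
Both move, so f' = f · (v + v_o)/(v + v_s).
f' = 544 × (1536 + 11.3)/(1536 + 3.5) = 544 × 1547.3/1539.5 ≈ 547 Hz.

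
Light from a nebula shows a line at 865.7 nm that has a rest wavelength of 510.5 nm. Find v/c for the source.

λ'/λ₀ = 1.6958 > 1 (redshift), so the source is receding.
λ'/λ₀ = √((1 + β)/(1 − β)) for a receding source ⇒ β = (r² − 1)/(r² + 1) with r = λ'/λ₀.
β = (2.8757 − 1)/(2.8757 + 1) ≈ 0.484.

0.484c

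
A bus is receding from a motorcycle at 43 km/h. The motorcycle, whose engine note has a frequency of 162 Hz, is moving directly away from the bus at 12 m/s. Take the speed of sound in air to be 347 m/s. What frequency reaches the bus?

151 Hz

43 km/h = 11.94 m/s.
Both move, so f' = f · (v − v_o)/(v + v_s).
f' = 162 × (347 − 11.94)/(347 + 12) = 162 × 335.06/359 ≈ 151 Hz.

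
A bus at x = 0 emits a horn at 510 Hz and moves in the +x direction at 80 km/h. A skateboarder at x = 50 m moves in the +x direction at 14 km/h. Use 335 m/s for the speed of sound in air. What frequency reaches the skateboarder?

80 km/h = 22.22 m/s; 14 km/h = 3.889 m/s.
The observer lies on the +x side, so the source is heading toward the observer and the observer is heading away from the source.
General Doppler shift: f' = f · (v − v_o)/(v − v_s).
f' = 510 × (335 − 3.889)/(335 − 22.22) = 510 × 331.11/312.78 ≈ 540 Hz.

540 Hz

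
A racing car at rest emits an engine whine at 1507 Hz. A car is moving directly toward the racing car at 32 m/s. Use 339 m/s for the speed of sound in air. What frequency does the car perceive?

1649 Hz

Only the observer moves, toward the source, so f' = f · (v + v_o)/v.
f' = 1507 × (339 + 32)/339 = 1507 × 371/339 ≈ 1649 Hz.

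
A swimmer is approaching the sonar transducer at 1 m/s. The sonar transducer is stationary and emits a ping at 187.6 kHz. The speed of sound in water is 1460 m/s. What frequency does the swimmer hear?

Moving observer, stationary source: f' = f · (v + v_o)/v.
f' = 187.6 × (1460 + 1)/1460 = 187.6 × 1461/1460 ≈ 187.7 kHz.

187.7 kHz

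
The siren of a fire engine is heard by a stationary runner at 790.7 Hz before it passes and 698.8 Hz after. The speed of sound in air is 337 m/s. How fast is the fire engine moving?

f₁/f₂ = (v + v_s)/(v − v_s), so v_s = v · (f₁ − f₂)/(f₁ + f₂).
v_s = 337 × (790.7 − 698.8)/(790.7 + 698.8) = 337 × 91.9/1489.5 ≈ 20.8 m/s.

20.8 m/s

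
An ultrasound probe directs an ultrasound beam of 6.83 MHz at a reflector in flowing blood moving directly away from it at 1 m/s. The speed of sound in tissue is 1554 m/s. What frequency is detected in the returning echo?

At the reflector in flowing blood (a moving observer), f₁ = f₀ · (v − u)/v = 6.83 × 1553/1554 ≈ 6.826 MHz.
On reflection it acts as a source moving away from the stationary detector: f₂ = f₁ · v/(v + u) = 6.826 × 1554/1555 ≈ 6.821 MHz.

6.821 MHz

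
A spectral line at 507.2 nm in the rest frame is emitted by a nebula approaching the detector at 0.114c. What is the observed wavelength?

Relativistic Doppler for wavelength: λ' = λ₀ · √((1 − β)/(1 + β)).
λ' = 507.2 × √(0.8860/1.1140) = 507.2 × 0.89181 ≈ 452.3 nm.

452.3 nm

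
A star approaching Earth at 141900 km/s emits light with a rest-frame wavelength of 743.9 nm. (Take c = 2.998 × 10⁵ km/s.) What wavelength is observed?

444.8 nm

β = v/c = 141900/299800 = 0.4733.
Relativistic Doppler for wavelength: λ' = λ₀ · √((1 − β)/(1 + β)).
λ' = 743.9 × √(0.5267/1.4733) = 743.9 × 0.59790 ≈ 444.8 nm.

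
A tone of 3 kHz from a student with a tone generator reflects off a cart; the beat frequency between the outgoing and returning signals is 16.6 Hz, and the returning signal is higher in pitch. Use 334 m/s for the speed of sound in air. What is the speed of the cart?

Double Doppler shift off a moving reflector: f₂ = f₀ · (v + u)/(v − u) (u > 0 toward emitter).
Returning signal is higher, so f₂ = f₀ + Δf = 3000 + 16.6 = 3016.6 Hz.
Rearranging, u = v · (f₂ − f₀)/(f₂ + f₀) = 334 × 16.6/6016.6 ≈ 0.92 m/s.
So the cart is moving at 0.92 m/s toward the emitter.

0.92 m/s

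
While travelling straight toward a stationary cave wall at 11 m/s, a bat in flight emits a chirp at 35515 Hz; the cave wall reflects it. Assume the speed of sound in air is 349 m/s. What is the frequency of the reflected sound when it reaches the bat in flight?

37827 Hz

The cave wall receives the sound from a moving source: f₁ = f₀ · v/(v − v_e) = 35515 × 349/338 ≈ 36671 Hz.
On the return leg the bat in flight is a moving observer: f₂ = f₁ · (v + v_e)/v = 36671 × 360/349 ≈ 37827 Hz.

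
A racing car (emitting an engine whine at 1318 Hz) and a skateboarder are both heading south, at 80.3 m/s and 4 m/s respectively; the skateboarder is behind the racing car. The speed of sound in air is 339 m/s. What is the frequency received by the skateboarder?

The skateboarder is behind, so the racing car is moving away from it while the skateboarder is moving toward the racing car.
With source receding and observer approaching, f' = f · (v + v_o)/(v + v_s).
f' = 1318 × (339 + 4)/(339 + 80.3) = 1318 × 343/419.3 ≈ 1078 Hz.

1078 Hz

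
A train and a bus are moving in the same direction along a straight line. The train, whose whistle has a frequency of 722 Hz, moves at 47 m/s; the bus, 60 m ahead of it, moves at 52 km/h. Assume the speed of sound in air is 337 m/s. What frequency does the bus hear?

52 km/h = 14.44 m/s.
The bus is ahead, so the train is moving toward it while the bus is moving away from the train.
General Doppler shift: f' = f · (v − v_o)/(v − v_s).
f' = 722 × (337 − 14.44)/(337 − 47) = 722 × 322.56/290 ≈ 803 Hz.

803 Hz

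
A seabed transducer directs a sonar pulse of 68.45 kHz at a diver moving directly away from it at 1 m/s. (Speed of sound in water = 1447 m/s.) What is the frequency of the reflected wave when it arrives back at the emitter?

68.4 kHz

At the diver (a moving observer), f₁ = f₀ · (v − u)/v = 68.45 × 1446/1447 ≈ 68.4 kHz.
The reflection then acts as a moving source: f₂ = f₁ · v/(v + u) ≈ 68.4 kHz.
Equivalently f₂ = f₀ · (v − u)/(v + u).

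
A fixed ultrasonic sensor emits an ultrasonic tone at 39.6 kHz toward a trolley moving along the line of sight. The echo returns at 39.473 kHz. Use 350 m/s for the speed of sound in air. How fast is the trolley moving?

0.56 m/s

Double Doppler shift off a moving reflector: f₂ = f₀ · (v + u)/(v − u) (u > 0 toward emitter).
Rearranging, u = v · (f₂ − f₀)/(f₂ + f₀) = 350 × -0.127/79.073 ≈ -0.56 m/s.
So the trolley is moving at 0.56 m/s away from the emitter.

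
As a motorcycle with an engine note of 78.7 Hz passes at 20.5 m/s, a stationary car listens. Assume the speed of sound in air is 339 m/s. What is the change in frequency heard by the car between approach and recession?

9.55 Hz

Approaching: f₁ = f · v/(v − v_s) = 78.7 × 339/318.5 ≈ 83.77 Hz.
Receding: f₂ = f · v/(v + v_s) = 78.7 × 339/359.5 ≈ 74.21 Hz.
Drop: f₁ − f₂ = 2f·v·v_s/(v² − v_s²) = 2 × 78.7 × 339 × 20.5/(339² − 20.5²) ≈ 9.55 Hz.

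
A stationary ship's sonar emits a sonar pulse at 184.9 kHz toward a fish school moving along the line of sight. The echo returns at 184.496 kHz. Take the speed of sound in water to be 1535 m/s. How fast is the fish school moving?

1.68 m/s

Double Doppler shift off a moving reflector: f₂ = f₀ · (v + u)/(v − u) (u > 0 toward emitter).
Rearranging, u = v · (f₂ − f₀)/(f₂ + f₀) = 1535 × -0.404/369.396 ≈ -1.68 m/s.
So the fish school is moving at 1.68 m/s away from the emitter.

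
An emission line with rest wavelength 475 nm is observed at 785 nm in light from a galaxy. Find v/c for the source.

0.464

λ'/λ₀ = 1.6526 > 1 (redshift), so the source is receding.
λ'/λ₀ = √((1 + β)/(1 − β)) for a receding source ⇒ β = (r² − 1)/(r² + 1) with r = λ'/λ₀.
β = (2.7312 − 1)/(2.7312 + 1) ≈ 0.464.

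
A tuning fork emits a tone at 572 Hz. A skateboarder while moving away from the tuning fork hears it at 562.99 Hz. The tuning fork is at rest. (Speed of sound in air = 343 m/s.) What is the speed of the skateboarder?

f' = f · (v − v_o)/v ⇒ v_o = v · |f'/f − 1|.
v_o = 343 × |562.99/572 − 1| = 343 × 0.01575 ≈ 5.4 m/s.

5.4 m/s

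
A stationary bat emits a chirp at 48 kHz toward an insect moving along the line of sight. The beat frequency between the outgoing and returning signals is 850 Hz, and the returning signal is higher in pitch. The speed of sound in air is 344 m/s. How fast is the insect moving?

3.0 m/s

Double Doppler shift off a moving reflector: f₂ = f₀ · (v + u)/(v − u) (u > 0 toward emitter).
Returning signal is higher, so f₂ = f₀ + Δf = 48000 + 850 = 48850 Hz.
Rearranging, u = v · (f₂ − f₀)/(f₂ + f₀) = 344 × 850/96850 ≈ 3.0 m/s.
So the insect is moving at 3.0 m/s toward the emitter.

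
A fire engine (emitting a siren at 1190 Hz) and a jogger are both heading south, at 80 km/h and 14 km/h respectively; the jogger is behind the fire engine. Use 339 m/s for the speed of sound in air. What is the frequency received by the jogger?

1130 Hz

80 km/h = 22.22 m/s; 14 km/h = 3.889 m/s.
The jogger is behind, so the fire engine is moving away from it while the jogger is moving toward the fire engine.
General Doppler shift: f' = f · (v + v_o)/(v + v_s).
f' = 1190 × (339 + 3.889)/(339 + 22.22) = 1190 × 342.89/361.22 ≈ 1130 Hz.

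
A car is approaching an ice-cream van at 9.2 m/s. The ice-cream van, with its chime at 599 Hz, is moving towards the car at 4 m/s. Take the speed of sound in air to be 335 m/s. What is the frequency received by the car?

Both move, so f' = f · (v + v_o)/(v − v_s).
f' = 599 × (335 + 9.2)/(335 − 4) = 599 × 344.2/331 ≈ 623 Hz.

623 Hz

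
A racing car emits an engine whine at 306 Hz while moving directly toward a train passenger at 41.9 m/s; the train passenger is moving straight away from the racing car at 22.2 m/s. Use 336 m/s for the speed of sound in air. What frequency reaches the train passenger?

With source approaching and observer receding, f' = f · (v − v_o)/(v − v_s).
f' = 306 × (336 − 22.2)/(336 − 41.9) = 306 × 313.8/294.1 ≈ 326 Hz.

326 Hz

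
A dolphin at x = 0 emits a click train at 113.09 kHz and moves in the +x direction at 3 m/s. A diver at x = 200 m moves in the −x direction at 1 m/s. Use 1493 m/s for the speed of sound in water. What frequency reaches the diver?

113.4 kHz

The observer lies on the +x side, so the source is heading toward the observer and the observer is heading toward the source.
With source approaching and observer approaching, f' = f · (v + v_o)/(v − v_s).
f' = 113.09 × (1493 + 1)/(1493 − 3) = 113.09 × 1494/1490 ≈ 113.4 kHz.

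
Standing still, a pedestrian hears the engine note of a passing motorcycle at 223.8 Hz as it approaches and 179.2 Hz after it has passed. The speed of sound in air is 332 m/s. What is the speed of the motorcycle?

f₁/f₂ = (v + v_s)/(v − v_s), so v_s = v · (f₁ − f₂)/(f₁ + f₂).
v_s = 332 × (223.8 − 179.2)/(223.8 + 179.2) = 332 × 44.6/403.0 ≈ 37 m/s.

37 m/s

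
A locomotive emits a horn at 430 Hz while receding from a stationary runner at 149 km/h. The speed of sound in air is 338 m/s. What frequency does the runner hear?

383 Hz

149 km/h = 41.39 m/s.
Moving source, stationary observer: f' = f · v/(v + v_s) since the source is receding.
f' = 430 × 338/(338 + 41.39) = 430 × 338/379.4 ≈ 383 Hz.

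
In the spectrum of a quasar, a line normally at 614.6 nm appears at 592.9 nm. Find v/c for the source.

0.036

λ'/λ₀ = 0.9647 < 1 (blueshift), so the source is approaching.
λ'/λ₀ = √((1 − β)/(1 + β)) for an approaching source ⇒ β = (1 − r²)/(1 + r²) with r = λ'/λ₀.
β = (1 − 0.9306)/(1 + 0.9306) ≈ 0.036.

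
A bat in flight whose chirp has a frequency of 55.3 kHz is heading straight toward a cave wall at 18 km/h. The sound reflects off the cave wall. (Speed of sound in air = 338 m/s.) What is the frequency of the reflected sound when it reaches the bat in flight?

57.0 kHz

18 km/h = 5 m/s.
The cave wall receives the sound from a moving source: f₁ = f₀ · v/(v − v_e) = 55.3 × 338/333 ≈ 56.1 kHz.
On the return leg the bat in flight is a moving observer: f₂ = f₁ · (v + v_e)/v = 56.1 × 343/338 ≈ 57.0 kHz.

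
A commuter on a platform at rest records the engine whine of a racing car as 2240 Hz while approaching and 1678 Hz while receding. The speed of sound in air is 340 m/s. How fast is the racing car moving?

f₁/f₂ = (v + v_s)/(v − v_s), so v_s = v · (f₁ − f₂)/(f₁ + f₂).
v_s = 340 × (2240 − 1678)/(2240 + 1678) = 340 × 562/3918 ≈ 49 m/s.

49 m/s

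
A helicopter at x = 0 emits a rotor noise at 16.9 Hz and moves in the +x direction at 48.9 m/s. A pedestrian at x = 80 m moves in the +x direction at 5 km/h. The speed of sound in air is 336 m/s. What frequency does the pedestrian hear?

19.7 Hz

5 km/h = 1.389 m/s.
The observer lies on the +x side, so the source is heading toward the observer and the observer is heading away from the source.
With source approaching and observer receding, f' = f · (v − v_o)/(v − v_s).
f' = 16.9 × (336 − 1.389)/(336 − 48.9) = 16.9 × 334.61/287.1 ≈ 19.7 Hz.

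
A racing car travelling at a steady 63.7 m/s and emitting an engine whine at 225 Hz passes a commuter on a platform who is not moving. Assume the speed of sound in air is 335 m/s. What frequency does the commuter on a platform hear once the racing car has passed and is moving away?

189 Hz

Receding: f₂ = f · v/(v + v_s) = 225 × 335/398.7 ≈ 189 Hz.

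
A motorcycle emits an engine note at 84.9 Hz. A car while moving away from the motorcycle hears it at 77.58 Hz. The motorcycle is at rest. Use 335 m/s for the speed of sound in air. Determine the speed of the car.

f' = f · (v − v_o)/v ⇒ v_o = v · |f'/f − 1|.
v_o = 335 × |77.58/84.9 − 1| = 335 × 0.08622 ≈ 29 m/s.

29 m/s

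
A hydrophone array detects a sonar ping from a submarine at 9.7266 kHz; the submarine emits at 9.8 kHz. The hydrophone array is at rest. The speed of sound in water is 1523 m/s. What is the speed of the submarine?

f' < f, so the submarine is receding.
f' = f · v/(v + v_s) ⇒ v_s = v · |1 − f/f'|.
v_s = 1523 × |1 − 9.8/9.7266| = 1523 × 0.007546 ≈ 11.5 m/s.

11.5 m/s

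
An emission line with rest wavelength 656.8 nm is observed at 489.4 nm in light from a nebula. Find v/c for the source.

λ'/λ₀ = 0.7451 < 1 (blueshift), so the source is approaching.
λ'/λ₀ = √((1 − β)/(1 + β)) for an approaching source ⇒ β = (1 − r²)/(1 + r²) with r = λ'/λ₀.
β = (1 − 0.5552)/(1 + 0.5552) ≈ 0.286.

0.286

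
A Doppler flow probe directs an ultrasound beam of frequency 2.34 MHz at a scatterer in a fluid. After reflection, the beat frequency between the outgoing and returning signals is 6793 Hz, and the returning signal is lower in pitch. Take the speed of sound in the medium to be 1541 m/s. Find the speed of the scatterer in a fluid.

Double Doppler shift off a moving reflector: f₂ = f₀ · (v + u)/(v − u) (u > 0 toward emitter).
Returning signal is lower, so f₂ = f₀ − Δf = 2340000 − 6793 = 2333207 Hz.
Rearranging, u = v · (f₂ − f₀)/(f₂ + f₀) = 1541 × -6793/4673207 ≈ -2.24 m/s.
So the scatterer in a fluid is moving at 2.24 m/s away from the emitter.

2.24 m/s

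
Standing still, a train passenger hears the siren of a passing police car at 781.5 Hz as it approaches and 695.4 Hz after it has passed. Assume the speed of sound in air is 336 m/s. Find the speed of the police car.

19.6 m/s

f₁/f₂ = (v + v_s)/(v − v_s), so v_s = v · (f₁ − f₂)/(f₁ + f₂).
v_s = 336 × (781.5 − 695.4)/(781.5 + 695.4) = 336 × 86.1/1476.9 ≈ 19.6 m/s.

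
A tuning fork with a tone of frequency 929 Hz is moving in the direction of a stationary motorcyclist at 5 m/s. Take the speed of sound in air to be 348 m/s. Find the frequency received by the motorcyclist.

943 Hz

Moving source, stationary observer: f' = f · v/(v − v_s) since the source is approaching.
f' = 929 × 348/(348 − 5) = 929 × 348/343 ≈ 943 Hz.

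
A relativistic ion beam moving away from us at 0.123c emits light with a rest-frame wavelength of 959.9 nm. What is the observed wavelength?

1086.2 nm

Relativistic Doppler for wavelength: λ' = λ₀ · √((1 + β)/(1 − β)).
λ' = 959.9 × √(1.1230/0.8770) = 959.9 × 1.13159 ≈ 1086.2 nm.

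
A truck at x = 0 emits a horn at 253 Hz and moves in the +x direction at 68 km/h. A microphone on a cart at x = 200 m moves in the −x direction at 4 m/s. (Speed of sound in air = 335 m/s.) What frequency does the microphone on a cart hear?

271 Hz

68 km/h = 18.89 m/s.
The observer lies on the +x side, so the source is heading toward the observer and the observer is heading toward the source.
With source approaching and observer approaching, f' = f · (v + v_o)/(v − v_s).
f' = 253 × (335 + 4)/(335 − 18.89) = 253 × 339/316.11 ≈ 271 Hz.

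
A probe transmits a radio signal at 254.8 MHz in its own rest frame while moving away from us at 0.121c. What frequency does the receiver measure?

225.6 MHz

Relativistic Doppler for frequency: f' = f₀ · √((1 − β)/(1 + β)).
f' = 254.8 × √(0.8790/1.1210) = 254.8 × 0.88551 ≈ 225.6 MHz.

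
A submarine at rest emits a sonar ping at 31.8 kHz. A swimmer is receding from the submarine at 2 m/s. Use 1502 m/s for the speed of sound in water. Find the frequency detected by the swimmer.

Only the observer moves, away from the source, so f' = f · (v − v_o)/v.
f' = 31.8 × (1502 − 2)/1502 = 31.8 × 1500/1502 ≈ 31.8 kHz.

31.8 kHz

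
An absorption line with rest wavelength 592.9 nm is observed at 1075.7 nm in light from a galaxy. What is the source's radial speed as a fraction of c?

λ'/λ₀ = 1.8143 > 1 (redshift), so the source is receding.
λ'/λ₀ = √((1 + β)/(1 − β)) for a receding source ⇒ β = (r² − 1)/(r² + 1) with r = λ'/λ₀.
β = (3.2917 − 1)/(3.2917 + 1) ≈ 0.534.

0.534c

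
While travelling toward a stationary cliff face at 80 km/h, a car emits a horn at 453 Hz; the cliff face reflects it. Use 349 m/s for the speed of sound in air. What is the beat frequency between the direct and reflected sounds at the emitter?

80 km/h = 22.22 m/s.
The cliff face receives the sound from a moving source: f₁ = f₀ · v/(v − v_e) = 453 × 349/326.78 ≈ 483.8 Hz.
On the return leg the car is a moving observer: f₂ = f₁ · (v + v_e)/v = 483.8 × 371.22/349 ≈ 514.6 Hz.
Beat against the emitted tone: |f₂ − f₀| = 2v_e·f₀/(v − v_e) = 2 × 22.22 × 453/326.78 ≈ 62 Hz.

62 Hz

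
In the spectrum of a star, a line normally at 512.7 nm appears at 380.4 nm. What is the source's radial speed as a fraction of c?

λ'/λ₀ = 0.7420 < 1 (blueshift), so the source is approaching.
λ'/λ₀ = √((1 − β)/(1 + β)) for an approaching source ⇒ β = (1 − r²)/(1 + r²) with r = λ'/λ₀.
β = (1 − 0.5505)/(1 + 0.5505) ≈ 0.290.

0.290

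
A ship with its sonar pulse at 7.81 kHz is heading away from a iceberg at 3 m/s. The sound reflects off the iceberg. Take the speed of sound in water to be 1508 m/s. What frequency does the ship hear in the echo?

7.78 kHz

The iceberg receives the sound from a moving source: f₁ = f₀ · v/(v + v_e) = 7.81 × 1508/1511 ≈ 7.79 kHz.
On the return leg the ship is a moving observer: f₂ = f₁ · (v − v_e)/v = 7.79 × 1505/1508 ≈ 7.78 kHz.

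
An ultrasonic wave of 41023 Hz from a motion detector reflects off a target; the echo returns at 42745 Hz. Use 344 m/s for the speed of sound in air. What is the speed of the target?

7.1 m/s

Double Doppler shift off a moving reflector: f₂ = f₀ · (v + u)/(v − u) (u > 0 toward emitter).
Rearranging, u = v · (f₂ − f₀)/(f₂ + f₀) = 344 × 1722/83768 ≈ 7.1 m/s.
So the target is moving at 7.1 m/s toward the emitter.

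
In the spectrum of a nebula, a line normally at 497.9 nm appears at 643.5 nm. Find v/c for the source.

λ'/λ₀ = 1.2924 > 1 (redshift), so the source is receding.
λ'/λ₀ = √((1 + β)/(1 − β)) for a receding source ⇒ β = (r² − 1)/(r² + 1) with r = λ'/λ₀.
β = (1.6704 − 1)/(1.6704 + 1) ≈ 0.251.

0.251c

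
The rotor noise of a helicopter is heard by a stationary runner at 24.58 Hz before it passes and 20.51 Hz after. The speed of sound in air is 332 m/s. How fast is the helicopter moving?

f₁/f₂ = (v + v_s)/(v − v_s), so v_s = v · (f₁ − f₂)/(f₁ + f₂).
v_s = 332 × (24.58 − 20.51)/(24.58 + 20.51) = 332 × 4.07/45.09 ≈ 30 m/s.

30 m/s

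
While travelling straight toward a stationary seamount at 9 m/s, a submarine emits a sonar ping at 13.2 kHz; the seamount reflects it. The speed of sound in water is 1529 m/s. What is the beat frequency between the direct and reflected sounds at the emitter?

The seamount receives the sound from a moving source: f₁ = f₀ · v/(v − v_e) = 13.2 × 1529/1520 ≈ 13.2782 kHz.
On the return leg the submarine is a moving observer: f₂ = f₁ · (v + v_e)/v = 13.2782 × 1538/1529 ≈ 13.3563 kHz.
Beat against the emitted tone (with f₀ = 13200 Hz): |f₂ − f₀| = 2v_e·f₀/(v − v_e) = 2 × 9 × 13200/1520 ≈ 156 Hz.

156 Hz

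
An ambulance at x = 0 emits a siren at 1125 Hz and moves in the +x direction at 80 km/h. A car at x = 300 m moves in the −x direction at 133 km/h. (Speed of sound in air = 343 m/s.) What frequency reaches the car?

1333 Hz

80 km/h = 22.22 m/s; 133 km/h = 36.94 m/s.
The observer lies on the +x side, so the source is heading toward the observer and the observer is heading toward the source.
Both move, so f' = f · (v + v_o)/(v − v_s).
f' = 1125 × (343 + 36.94)/(343 − 22.22) = 1125 × 379.94/320.78 ≈ 1333 Hz.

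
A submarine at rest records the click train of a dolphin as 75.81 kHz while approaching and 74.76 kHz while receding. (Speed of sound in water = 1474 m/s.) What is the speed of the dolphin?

f₁/f₂ = (v + v_s)/(v − v_s), so v_s = v · (f₁ − f₂)/(f₁ + f₂).
v_s = 1474 × (75.81 − 74.76)/(75.81 + 74.76) = 1474 × 1.05/150.57 ≈ 10.3 m/s.

10.3 m/s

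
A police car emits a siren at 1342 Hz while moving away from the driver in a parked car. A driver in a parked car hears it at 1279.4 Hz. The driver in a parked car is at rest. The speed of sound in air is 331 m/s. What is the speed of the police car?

f' = f · v/(v + v_s) ⇒ v_s = v · |1 − f/f'|.
v_s = 331 × |1 − 1342/1279.4| = 331 × 0.04893 ≈ 16.2 m/s.

16.2 m/s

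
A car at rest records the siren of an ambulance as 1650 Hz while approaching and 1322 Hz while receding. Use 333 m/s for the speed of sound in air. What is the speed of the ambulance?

f₁/f₂ = (v + v_s)/(v − v_s), so v_s = v · (f₁ − f₂)/(f₁ + f₂).
v_s = 333 × (1650 − 1322)/(1650 + 1322) = 333 × 328/2972 ≈ 37 m/s.

37 m/s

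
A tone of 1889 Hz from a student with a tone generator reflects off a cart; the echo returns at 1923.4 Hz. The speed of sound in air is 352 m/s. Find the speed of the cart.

Double Doppler shift off a moving reflector: f₂ = f₀ · (v + u)/(v − u) (u > 0 toward emitter).
Rearranging, u = v · (f₂ − f₀)/(f₂ + f₀) = 352 × 34.4/3812.4 ≈ 3.2 m/s.
So the cart is moving at 3.2 m/s toward the emitter.

3.2 m/s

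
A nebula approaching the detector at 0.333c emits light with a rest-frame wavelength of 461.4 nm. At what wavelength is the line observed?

Relativistic Doppler for wavelength: λ' = λ₀ · √((1 − β)/(1 + β)).
λ' = 461.4 × √(0.6670/1.3330) = 461.4 × 0.70737 ≈ 326.4 nm.

326.4 nm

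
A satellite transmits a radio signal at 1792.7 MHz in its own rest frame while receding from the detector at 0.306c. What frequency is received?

Relativistic Doppler for frequency: f' = f₀ · √((1 − β)/(1 + β)).
f' = 1792.7 × √(0.6940/1.3060) = 1792.7 × 0.72897 ≈ 1306.8 MHz.

1306.8 MHz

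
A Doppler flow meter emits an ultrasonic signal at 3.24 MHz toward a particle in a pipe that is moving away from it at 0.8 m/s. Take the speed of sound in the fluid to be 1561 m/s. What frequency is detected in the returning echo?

3.237 MHz

At the particle in a pipe (a moving observer), f₁ = f₀ · (v − u)/v = 3.24 × 1560.2/1561 ≈ 3.238 MHz.
The reflection then acts as a moving source: f₂ = f₁ · v/(v + u) ≈ 3.237 MHz.
Equivalently f₂ = f₀ · (v − u)/(v + u).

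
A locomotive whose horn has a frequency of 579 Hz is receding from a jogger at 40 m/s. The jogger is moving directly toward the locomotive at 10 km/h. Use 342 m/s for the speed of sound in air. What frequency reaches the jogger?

523 Hz

10 km/h = 2.778 m/s.
With source receding and observer approaching, f' = f · (v + v_o)/(v + v_s).
f' = 579 × (342 + 2.778)/(342 + 40) = 579 × 344.78/382 ≈ 523 Hz.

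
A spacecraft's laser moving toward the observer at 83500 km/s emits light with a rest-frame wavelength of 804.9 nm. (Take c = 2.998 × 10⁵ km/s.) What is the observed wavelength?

β = v/c = 83500/299800 = 0.2785.
Relativistic Doppler for wavelength: λ' = λ₀ · √((1 − β)/(1 + β)).
λ' = 804.9 × √(0.7215/1.2785) = 804.9 × 0.75121 ≈ 604.6 nm.

604.6 nm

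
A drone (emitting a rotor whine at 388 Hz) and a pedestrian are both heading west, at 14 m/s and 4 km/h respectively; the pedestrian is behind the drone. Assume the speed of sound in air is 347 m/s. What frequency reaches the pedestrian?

4 km/h = 1.111 m/s.
The pedestrian is behind, so the drone is moving away from it while the pedestrian is moving toward the drone.
General Doppler shift: f' = f · (v + v_o)/(v + v_s).
f' = 388 × (347 + 1.111)/(347 + 14) = 388 × 348.11/361 ≈ 374 Hz.

374 Hz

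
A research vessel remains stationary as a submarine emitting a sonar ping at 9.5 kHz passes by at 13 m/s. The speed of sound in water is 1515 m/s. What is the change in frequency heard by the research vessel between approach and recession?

Approaching: f₁ = f · v/(v − v_s) = 9.5 × 1515/1502 ≈ 9.582 kHz.
Receding: f₂ = f · v/(v + v_s) = 9.5 × 1515/1528 ≈ 9.419 kHz.
Drop: f₁ − f₂ = 2f·v·v_s/(v² − v_s²) = 2 × 9.5 × 1515 × 13/(1515² − 13²) ≈ 0.163 kHz.

0.163 kHz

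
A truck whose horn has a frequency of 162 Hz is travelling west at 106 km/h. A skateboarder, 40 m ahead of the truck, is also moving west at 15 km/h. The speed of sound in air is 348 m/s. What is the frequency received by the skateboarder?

106 km/h = 29.44 m/s; 15 km/h = 4.167 m/s.
The skateboarder is ahead, so the truck is moving toward it while the skateboarder is moving away from the truck.
Both move, so f' = f · (v − v_o)/(v − v_s).
f' = 162 × (348 − 4.167)/(348 − 29.44) = 162 × 343.83/318.56 ≈ 175 Hz.

175 Hz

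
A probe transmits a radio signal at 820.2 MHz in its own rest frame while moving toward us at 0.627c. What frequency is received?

1713.0 MHz

Relativistic Doppler for frequency: f' = f₀ · √((1 + β)/(1 − β)).
f' = 820.2 × √(1.6270/0.3730) = 820.2 × 2.08852 ≈ 1713.0 MHz.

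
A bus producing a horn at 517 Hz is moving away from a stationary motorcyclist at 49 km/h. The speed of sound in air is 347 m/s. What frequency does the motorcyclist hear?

49 km/h = 13.61 m/s.
Only the source moves, away from the listener, so f' = f · v/(v + v_s).
f' = 517 × 347/(347 + 13.61) = 517 × 347/360.6 ≈ 497 Hz.

497 Hz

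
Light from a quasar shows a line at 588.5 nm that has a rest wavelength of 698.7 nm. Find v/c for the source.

0.170

λ'/λ₀ = 0.8423 < 1 (blueshift), so the source is approaching.
λ'/λ₀ = √((1 − β)/(1 + β)) for an approaching source ⇒ β = (1 − r²)/(1 + r²) with r = λ'/λ₀.
β = (1 − 0.7094)/(1 + 0.7094) ≈ 0.170.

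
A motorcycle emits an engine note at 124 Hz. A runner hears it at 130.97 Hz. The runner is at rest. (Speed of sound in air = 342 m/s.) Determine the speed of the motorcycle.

f' > f, so the motorcycle is approaching.
f' = f · v/(v − v_s) ⇒ v_s = v · |1 − f/f'|.
v_s = 342 × |1 − 124/130.97| = 342 × 0.05322 ≈ 18.2 m/s.

18.2 m/s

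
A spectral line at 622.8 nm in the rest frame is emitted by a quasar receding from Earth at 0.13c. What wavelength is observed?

Relativistic Doppler for wavelength: λ' = λ₀ · √((1 + β)/(1 − β)).
λ' = 622.8 × √(1.1300/0.8700) = 622.8 × 1.13967 ≈ 709.8 nm.

709.8 nm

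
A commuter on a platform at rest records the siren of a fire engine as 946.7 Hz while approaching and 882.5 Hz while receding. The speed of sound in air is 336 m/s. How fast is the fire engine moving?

f₁/f₂ = (v + v_s)/(v − v_s), so v_s = v · (f₁ − f₂)/(f₁ + f₂).
v_s = 336 × (946.7 − 882.5)/(946.7 + 882.5) = 336 × 64.2/1829.2 ≈ 11.8 m/s.

11.8 m/s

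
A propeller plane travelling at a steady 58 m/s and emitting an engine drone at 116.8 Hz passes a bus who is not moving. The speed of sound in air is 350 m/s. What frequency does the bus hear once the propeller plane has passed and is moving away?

100 Hz

Receding: f₂ = f · v/(v + v_s) = 116.8 × 350/408 ≈ 100 Hz.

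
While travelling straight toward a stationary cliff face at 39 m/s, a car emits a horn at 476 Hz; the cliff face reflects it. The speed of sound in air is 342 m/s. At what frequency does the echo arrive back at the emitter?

599 Hz

The cliff face receives the sound from a moving source: f₁ = f₀ · v/(v − v_e) = 476 × 342/303 ≈ 537 Hz.
On the return leg the car is a moving observer: f₂ = f₁ · (v + v_e)/v = 537 × 381/342 ≈ 599 Hz.
Equivalently f₂ = f₀ · (v + v_e)/(v − v_e).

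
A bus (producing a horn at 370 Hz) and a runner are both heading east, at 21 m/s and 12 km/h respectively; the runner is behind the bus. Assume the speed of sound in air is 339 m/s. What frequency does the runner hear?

12 km/h = 3.333 m/s.
The runner is behind, so the bus is moving away from it while the runner is moving toward the bus.
General Doppler shift: f' = f · (v + v_o)/(v + v_s).
f' = 370 × (339 + 3.333)/(339 + 21) = 370 × 342.33/360 ≈ 352 Hz.

352 Hz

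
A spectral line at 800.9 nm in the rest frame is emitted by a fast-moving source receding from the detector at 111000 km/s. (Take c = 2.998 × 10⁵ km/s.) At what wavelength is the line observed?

1181.4 nm

β = v/c = 111000/299800 = 0.3702.
Relativistic Doppler for wavelength: λ' = λ₀ · √((1 + β)/(1 − β)).
λ' = 800.9 × √(1.3702/0.6298) = 800.9 × 1.47508 ≈ 1181.4 nm.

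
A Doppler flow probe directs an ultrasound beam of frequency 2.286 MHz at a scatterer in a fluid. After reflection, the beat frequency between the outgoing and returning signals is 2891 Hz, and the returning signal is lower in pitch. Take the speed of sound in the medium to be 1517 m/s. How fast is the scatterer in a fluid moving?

0.96 m/s

Double Doppler shift off a moving reflector: f₂ = f₀ · (v + u)/(v − u) (u > 0 toward emitter).
Returning signal is lower, so f₂ = f₀ − Δf = 2286000 − 2891 = 2283109 Hz.
Rearranging, u = v · (f₂ − f₀)/(f₂ + f₀) = 1517 × -2891/4569109 ≈ -0.96 m/s.
So the scatterer in a fluid is moving at 0.96 m/s away from the emitter.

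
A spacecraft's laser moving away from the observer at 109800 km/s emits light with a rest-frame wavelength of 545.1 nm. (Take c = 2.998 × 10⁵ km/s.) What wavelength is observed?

800.3 nm

β = v/c = 109800/299800 = 0.3662.
Relativistic Doppler for wavelength: λ' = λ₀ · √((1 + β)/(1 − β)).
λ' = 545.1 × √(1.3662/0.6338) = 545.1 × 1.46826 ≈ 800.3 nm.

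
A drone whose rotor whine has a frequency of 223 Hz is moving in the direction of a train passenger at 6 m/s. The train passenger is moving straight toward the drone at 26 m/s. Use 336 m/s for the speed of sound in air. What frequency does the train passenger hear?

245 Hz

General Doppler shift: f' = f · (v + v_o)/(v − v_s).
f' = 223 × (336 + 26)/(336 − 6) = 223 × 362/330 ≈ 245 Hz.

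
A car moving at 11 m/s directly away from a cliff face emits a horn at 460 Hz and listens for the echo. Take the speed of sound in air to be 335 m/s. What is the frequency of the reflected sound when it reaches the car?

The cliff face receives the sound from a moving source: f₁ = f₀ · v/(v + v_e) = 460 × 335/346 ≈ 445 Hz.
On the return leg the car is a moving observer: f₂ = f₁ · (v − v_e)/v = 445 × 324/335 ≈ 431 Hz.
Equivalently f₂ = f₀ · (v − v_e)/(v + v_e).

431 Hz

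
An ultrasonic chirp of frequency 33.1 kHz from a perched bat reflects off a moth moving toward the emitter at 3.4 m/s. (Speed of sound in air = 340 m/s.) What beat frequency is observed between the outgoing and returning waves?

669 Hz

The moth first receives the wave as a moving observer: f₁ = f₀ · (v + u)/v = 33.1 × (340 + 3.4)/340 ≈ 33.431 kHz.
On reflection it acts as a source moving toward the stationary detector: f₂ = f₁ · v/(v − u) = 33.431 × 340/336.6 ≈ 33.769 kHz.
Beat frequency (with f₀ = 33100 Hz): |f₂ − f₀| = 2u·f₀/(v − u) = 2 × 3.4 × 33100/336.6 ≈ 669 Hz.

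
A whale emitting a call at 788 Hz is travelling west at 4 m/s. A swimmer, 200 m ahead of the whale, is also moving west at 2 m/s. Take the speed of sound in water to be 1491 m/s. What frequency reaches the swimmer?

789 Hz

The swimmer is ahead, so the whale is moving toward it while the swimmer is moving away from the whale.
General Doppler shift: f' = f · (v − v_o)/(v − v_s).
f' = 788 × (1491 − 2)/(1491 − 4) = 788 × 1489/1487 ≈ 789 Hz.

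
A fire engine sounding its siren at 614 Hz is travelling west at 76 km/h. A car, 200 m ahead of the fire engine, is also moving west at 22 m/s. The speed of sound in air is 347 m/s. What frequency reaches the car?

612 Hz

76 km/h = 21.11 m/s.
The car is ahead, so the fire engine is moving toward it while the car is moving away from the fire engine.
With source approaching and observer receding, f' = f · (v − v_o)/(v − v_s).
f' = 614 × (347 − 22)/(347 − 21.11) = 614 × 325/325.89 ≈ 612 Hz.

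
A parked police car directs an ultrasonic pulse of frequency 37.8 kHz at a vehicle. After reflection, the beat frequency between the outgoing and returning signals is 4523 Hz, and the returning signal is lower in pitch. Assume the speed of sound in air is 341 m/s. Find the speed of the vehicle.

21.7 m/s

Double Doppler shift off a moving reflector: f₂ = f₀ · (v + u)/(v − u) (u > 0 toward emitter).
Returning signal is lower, so f₂ = f₀ − Δf = 37800 − 4523 = 33277 Hz.
Rearranging, u = v · (f₂ − f₀)/(f₂ + f₀) = 341 × -4523/71077 ≈ -21.7 m/s.
So the vehicle is moving at 21.7 m/s away from the emitter.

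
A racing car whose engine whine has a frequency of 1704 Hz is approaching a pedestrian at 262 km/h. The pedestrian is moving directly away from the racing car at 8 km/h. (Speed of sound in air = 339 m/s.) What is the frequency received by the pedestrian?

262 km/h = 72.78 m/s; 8 km/h = 2.222 m/s.
Both move, so f' = f · (v − v_o)/(v − v_s).
f' = 1704 × (339 − 2.222)/(339 − 72.78) = 1704 × 336.78/266.22 ≈ 2156 Hz.

2156 Hz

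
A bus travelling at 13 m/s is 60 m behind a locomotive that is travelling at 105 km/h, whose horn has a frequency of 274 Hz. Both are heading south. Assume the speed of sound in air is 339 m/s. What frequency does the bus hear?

105 km/h = 29.17 m/s.
The bus is behind, so the locomotive is moving away from it while the bus is moving toward the locomotive.
With source receding and observer approaching, f' = f · (v + v_o)/(v + v_s).
f' = 274 × (339 + 13)/(339 + 29.17) = 274 × 352/368.17 ≈ 262 Hz.

262 Hz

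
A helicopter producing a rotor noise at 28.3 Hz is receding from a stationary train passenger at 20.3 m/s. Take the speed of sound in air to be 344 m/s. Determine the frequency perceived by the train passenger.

Moving source, stationary observer: f' = f · v/(v + v_s) since the source is receding.
f' = 28.3 × 344/(344 + 20.3) = 28.3 × 344/364.3 ≈ 26.7 Hz.

26.7 Hz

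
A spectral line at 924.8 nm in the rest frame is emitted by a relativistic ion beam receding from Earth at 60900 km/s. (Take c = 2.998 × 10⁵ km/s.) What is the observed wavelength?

β = v/c = 60900/299800 = 0.2031.
Relativistic Doppler for wavelength: λ' = λ₀ · √((1 + β)/(1 − β)).
λ' = 924.8 × √(1.2031/0.7969) = 924.8 × 1.22875 ≈ 1136.4 nm.

1136.4 nm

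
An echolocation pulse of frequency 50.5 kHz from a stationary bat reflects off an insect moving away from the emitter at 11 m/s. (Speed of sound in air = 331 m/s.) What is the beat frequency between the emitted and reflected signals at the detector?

3249 Hz

At the insect (a moving observer), f₁ = f₀ · (v − u)/v = 50.5 × 320/331 ≈ 48.82 kHz.
On reflection it acts as a source moving away from the stationary detector: f₂ = f₁ · v/(v + u) = 48.82 × 331/342 ≈ 47.25 kHz.
Beat frequency (with f₀ = 50500 Hz): |f₂ − f₀| = 2u·f₀/(v + u) = 2 × 11 × 50500/342 ≈ 3249 Hz.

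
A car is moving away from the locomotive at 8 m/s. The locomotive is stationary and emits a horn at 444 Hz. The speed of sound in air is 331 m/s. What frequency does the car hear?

433 Hz

Only the observer moves, away from the source, so f' = f · (v − v_o)/v.
f' = 444 × (331 − 8)/331 = 444 × 323/331 ≈ 433 Hz.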